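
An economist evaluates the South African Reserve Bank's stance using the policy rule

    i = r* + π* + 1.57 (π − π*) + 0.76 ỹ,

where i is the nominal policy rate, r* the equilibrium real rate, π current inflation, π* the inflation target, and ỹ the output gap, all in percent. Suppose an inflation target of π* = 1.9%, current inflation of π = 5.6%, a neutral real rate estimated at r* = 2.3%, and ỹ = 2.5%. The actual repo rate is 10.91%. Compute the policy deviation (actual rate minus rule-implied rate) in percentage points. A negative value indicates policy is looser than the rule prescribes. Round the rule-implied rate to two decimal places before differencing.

i = 2.3 + 1.9 + 1.57 × (5.6 − 1.9) + 0.76 × 2.5
   = 2.3 + 1.9 + 5.809 + 1.9 = 11.91
Deviation = 10.91 − 11.91 = -1.00 pp.

-1.00 pp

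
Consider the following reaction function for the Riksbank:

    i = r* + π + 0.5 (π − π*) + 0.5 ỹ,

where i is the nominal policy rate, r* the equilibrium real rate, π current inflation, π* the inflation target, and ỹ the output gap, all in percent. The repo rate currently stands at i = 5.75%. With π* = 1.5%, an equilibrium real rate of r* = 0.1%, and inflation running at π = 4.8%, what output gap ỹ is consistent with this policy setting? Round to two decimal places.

-1.60%

0.5 ỹ = 5.75 − 0.1 − 4.8 − 0.5 × (4.8 − 1.5) = -0.8
ỹ = -0.8 / 0.5 = -1.60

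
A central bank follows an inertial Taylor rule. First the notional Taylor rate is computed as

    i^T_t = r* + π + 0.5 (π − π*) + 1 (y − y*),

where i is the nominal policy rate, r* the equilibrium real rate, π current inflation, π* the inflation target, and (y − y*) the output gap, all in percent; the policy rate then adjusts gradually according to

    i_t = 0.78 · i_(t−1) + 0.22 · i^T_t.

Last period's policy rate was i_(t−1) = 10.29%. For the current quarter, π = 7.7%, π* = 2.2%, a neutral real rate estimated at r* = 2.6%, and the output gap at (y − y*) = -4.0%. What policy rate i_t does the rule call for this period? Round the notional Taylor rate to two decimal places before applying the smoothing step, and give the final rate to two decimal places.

10.02%

i^T_t = 2.6 + 7.7 + 0.5 × (7.7 − 2.2) + 1 × (-4.0)
   = 2.6 + 7.7 + 2.75 − 4 = 9.05
i_t = 0.78 × 10.29 + 0.22 × 9.05 = 8.0262 + 1.991 = 10.02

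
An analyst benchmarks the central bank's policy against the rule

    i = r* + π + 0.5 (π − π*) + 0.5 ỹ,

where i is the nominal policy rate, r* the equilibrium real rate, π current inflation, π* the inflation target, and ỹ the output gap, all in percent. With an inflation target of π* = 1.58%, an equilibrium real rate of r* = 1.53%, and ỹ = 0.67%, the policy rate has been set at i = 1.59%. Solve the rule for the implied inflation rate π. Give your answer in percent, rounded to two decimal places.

Collecting π: i = r* + (1 + 0.5) π − 0.5 π* + 0.5 ỹ
1.5 π = 1.59 − 1.53 + 0.5 × 1.58 − 0.5 × 0.67 = 0.515
π = 0.515 / 1.5 = 0.34

0.34%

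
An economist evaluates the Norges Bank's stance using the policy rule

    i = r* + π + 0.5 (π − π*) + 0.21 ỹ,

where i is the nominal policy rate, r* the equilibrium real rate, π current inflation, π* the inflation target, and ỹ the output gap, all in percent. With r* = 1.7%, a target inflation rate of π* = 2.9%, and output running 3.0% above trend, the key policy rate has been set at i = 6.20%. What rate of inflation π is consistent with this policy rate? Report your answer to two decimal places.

3.55%

Output 3.0% above potential → ỹ = 3.0.
Collecting π: i = r* + (1 + 0.5) π − 0.5 π* + 0.21 ỹ
1.5 π = 6.20 − 1.7 + 0.5 × 2.9 − 0.21 × 3.0 = 5.32
π = 5.32 / 1.5 = 3.55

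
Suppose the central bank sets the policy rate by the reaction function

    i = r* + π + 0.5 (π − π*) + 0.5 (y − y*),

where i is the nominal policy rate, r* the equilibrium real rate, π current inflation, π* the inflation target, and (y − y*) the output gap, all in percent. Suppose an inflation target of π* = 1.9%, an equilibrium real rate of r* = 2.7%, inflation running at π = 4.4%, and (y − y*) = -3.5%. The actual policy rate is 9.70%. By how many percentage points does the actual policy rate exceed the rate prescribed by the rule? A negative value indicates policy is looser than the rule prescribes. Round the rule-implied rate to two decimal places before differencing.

i = 2.7 + 4.4 + 0.5 × (4.4 − 1.9) + 0.5 × (-3.5)
   = 2.7 + 4.4 + 1.25 − 1.75 = 6.60
Deviation = 9.70 − 6.60 = 3.10 pp.

3.10 pp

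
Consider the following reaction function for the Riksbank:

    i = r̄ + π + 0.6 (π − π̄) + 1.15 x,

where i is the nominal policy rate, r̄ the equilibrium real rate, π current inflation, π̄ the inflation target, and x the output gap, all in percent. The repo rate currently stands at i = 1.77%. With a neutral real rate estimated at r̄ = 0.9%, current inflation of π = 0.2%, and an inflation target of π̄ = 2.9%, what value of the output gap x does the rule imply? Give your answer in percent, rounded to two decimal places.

1.15 x = 1.77 − 0.9 − 0.2 − 0.6 × (0.2 − 2.9) = 2.29
x = 2.29 / 1.15 = 1.99

1.99%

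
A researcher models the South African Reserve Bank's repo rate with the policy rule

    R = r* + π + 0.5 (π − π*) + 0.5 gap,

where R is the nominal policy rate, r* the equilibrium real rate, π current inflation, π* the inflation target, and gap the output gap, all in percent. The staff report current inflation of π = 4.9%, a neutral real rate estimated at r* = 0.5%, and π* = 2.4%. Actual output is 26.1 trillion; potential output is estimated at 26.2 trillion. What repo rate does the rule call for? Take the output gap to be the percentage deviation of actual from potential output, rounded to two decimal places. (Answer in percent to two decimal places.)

Output gap = 100 × (26.1 − 26.2) / 26.2 = -0.38%.
R = 0.50 + 4.90 + 0.5 × (4.90 − 2.40) + 0.5 × (-0.38)
   = 0.50 + 4.9 + 1.25 − 0.19 = 6.46

6.46%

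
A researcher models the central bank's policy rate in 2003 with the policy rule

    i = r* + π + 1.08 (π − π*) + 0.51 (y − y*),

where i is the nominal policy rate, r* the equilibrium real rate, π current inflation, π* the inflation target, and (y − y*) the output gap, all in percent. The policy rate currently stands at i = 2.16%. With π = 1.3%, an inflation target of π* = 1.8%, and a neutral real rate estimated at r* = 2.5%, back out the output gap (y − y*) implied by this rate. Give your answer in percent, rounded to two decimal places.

-2.16%

0.51 (y − y*) = 2.16 − 2.5 − 1.3 − 1.08 × (1.3 − 1.8) = -1.1
(y − y*) = -1.1 / 0.51 = -2.16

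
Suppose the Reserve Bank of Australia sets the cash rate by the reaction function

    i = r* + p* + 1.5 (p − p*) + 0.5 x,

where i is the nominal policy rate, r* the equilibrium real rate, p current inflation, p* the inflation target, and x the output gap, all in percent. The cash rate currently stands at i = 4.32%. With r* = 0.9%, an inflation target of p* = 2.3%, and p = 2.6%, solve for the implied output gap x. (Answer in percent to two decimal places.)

0.5 x = 4.32 − 0.9 − 2.3 − 1.5 × (2.6 − 2.3) = 0.67
x = 0.67 / 0.5 = 1.34

1.34%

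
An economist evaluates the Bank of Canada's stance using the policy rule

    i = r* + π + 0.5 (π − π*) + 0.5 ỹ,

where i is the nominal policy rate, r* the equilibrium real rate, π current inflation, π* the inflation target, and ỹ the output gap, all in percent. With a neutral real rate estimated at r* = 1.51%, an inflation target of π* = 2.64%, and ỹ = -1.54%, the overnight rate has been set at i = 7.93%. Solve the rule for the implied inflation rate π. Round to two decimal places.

Collecting π: i = r* + (1 + 0.5) π − 0.5 π* + 0.5 ỹ
1.5 π = 7.93 − 1.51 + 0.5 × 2.64 − 0.5 × (-1.54) = 8.51
π = 8.51 / 1.5 = 5.67

5.67%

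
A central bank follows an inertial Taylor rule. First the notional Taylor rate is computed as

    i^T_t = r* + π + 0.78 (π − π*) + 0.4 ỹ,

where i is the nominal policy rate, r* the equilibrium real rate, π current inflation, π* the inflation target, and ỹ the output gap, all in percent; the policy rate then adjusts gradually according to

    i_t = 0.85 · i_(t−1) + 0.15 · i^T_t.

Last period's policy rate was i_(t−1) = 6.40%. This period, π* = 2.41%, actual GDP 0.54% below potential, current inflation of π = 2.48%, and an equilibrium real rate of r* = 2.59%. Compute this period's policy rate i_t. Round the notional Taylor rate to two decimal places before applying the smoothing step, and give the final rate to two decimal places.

Output 0.54% below potential → ỹ = -0.54.
i^T_t = 2.59 + 2.48 + 0.78 × (2.48 − 2.41) + 0.4 × (-0.54)
   = 2.59 + 2.48 + 0.0546 − 0.216 = 4.91
i_t = 0.85 × 6.40 + 0.15 × 4.91 = 5.44 + 0.7365 = 6.18

6.18%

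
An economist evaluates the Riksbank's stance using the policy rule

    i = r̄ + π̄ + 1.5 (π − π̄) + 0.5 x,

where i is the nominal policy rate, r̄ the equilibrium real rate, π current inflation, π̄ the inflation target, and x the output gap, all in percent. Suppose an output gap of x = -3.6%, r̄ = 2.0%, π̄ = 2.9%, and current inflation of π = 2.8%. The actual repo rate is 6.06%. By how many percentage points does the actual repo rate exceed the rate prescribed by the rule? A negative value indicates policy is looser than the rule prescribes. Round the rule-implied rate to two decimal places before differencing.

i = 2.0 + 2.9 + 1.5 × (2.8 − 2.9) + 0.5 × (-3.6)
   = 2.0 + 2.9 − 0.15 − 1.8 = 2.95
Deviation = 6.06 − 2.95 = 3.11 pp.

3.11 pp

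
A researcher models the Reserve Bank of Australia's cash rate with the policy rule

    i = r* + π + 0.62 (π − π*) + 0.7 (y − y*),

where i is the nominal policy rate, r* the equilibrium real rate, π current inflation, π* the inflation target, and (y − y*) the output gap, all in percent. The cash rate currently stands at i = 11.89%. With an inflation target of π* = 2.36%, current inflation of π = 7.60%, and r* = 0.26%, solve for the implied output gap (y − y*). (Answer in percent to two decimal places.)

1.12%

0.7 (y − y*) = 11.89 − 0.26 − 7.60 − 0.62 × (7.60 − 2.36) = 0.7812
(y − y*) = 0.7812 / 0.7 = 1.12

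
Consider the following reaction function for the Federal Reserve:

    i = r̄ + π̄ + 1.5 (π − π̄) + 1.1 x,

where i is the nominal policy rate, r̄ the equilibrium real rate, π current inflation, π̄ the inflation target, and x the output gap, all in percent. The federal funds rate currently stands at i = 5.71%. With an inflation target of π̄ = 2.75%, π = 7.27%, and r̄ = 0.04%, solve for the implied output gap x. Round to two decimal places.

1.1 x = 5.71 − 0.04 − 2.75 − 1.5 × (7.27 − 2.75) = -3.86
x = -3.86 / 1.1 = -3.51

-3.51%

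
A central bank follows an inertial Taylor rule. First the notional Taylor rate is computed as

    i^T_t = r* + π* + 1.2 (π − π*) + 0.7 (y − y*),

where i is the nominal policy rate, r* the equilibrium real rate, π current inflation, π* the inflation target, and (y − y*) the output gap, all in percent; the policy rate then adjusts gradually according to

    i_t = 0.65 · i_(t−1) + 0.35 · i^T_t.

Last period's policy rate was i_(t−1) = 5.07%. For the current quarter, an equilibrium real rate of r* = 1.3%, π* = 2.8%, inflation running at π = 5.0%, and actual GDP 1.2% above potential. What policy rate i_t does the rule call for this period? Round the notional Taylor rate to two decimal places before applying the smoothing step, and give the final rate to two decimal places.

Output 1.2% above potential → (y − y*) = 1.2.
i^T_t = 1.3 + 2.8 + 1.2 × (5.0 − 2.8) + 0.7 × 1.2
   = 1.3 + 2.8 + 2.64 + 0.84 = 7.58
i_t = 0.65 × 5.07 + 0.35 × 7.58 = 3.2955 + 2.653 = 5.95

5.95%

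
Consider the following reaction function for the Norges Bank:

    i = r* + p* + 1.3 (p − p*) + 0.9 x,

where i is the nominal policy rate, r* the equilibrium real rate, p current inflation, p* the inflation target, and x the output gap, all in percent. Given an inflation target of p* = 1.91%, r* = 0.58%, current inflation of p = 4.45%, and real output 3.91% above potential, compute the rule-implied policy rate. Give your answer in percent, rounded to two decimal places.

Output 3.91% above potential → x = 3.91.
i = 0.58 + 1.91 + 1.3 × (4.45 − 1.91) + 0.9 × 3.91
   = 0.58 + 1.91 + 3.302 + 3.519 = 9.31

9.31%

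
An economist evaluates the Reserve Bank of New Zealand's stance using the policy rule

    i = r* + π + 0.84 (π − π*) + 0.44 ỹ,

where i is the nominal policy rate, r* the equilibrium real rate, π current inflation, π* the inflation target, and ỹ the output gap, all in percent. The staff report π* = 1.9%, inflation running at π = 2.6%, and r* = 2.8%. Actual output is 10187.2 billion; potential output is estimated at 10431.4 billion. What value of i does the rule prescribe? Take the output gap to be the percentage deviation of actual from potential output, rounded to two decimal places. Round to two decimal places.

Output gap = 100 × (10187.2 − 10431.4) / 10431.4 = -2.34%.
i = 2.80 + 2.60 + 0.84 × (2.60 − 1.90) + 0.44 × (-2.34)
   = 2.80 + 2.6 + 0.588 − 1.0296 = 4.96

4.96%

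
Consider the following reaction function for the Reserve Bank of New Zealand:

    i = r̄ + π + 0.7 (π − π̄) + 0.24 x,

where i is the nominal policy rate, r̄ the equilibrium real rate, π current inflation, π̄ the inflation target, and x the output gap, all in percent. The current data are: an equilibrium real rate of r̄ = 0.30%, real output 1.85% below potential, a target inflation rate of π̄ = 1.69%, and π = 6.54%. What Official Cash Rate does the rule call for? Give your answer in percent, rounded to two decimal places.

9.79%

Output 1.85% below potential → x = -1.85.
i = 0.30 + 6.54 + 0.7 × (6.54 − 1.69) + 0.24 × (-1.85)
   = 0.30 + 6.54 + 3.395 − 0.444 = 9.79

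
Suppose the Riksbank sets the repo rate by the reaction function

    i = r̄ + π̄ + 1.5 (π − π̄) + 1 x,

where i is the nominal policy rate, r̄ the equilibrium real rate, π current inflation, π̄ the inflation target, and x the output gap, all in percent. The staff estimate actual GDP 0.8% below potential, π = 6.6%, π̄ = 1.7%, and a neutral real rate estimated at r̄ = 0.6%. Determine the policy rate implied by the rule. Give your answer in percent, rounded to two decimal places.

8.85%

Output 0.8% below potential → x = -0.8.
i = 0.6 + 1.7 + 1.5 × (6.6 − 1.7) + 1 × (-0.8)
   = 0.6 + 1.7 + 7.35 − 0.8 = 8.85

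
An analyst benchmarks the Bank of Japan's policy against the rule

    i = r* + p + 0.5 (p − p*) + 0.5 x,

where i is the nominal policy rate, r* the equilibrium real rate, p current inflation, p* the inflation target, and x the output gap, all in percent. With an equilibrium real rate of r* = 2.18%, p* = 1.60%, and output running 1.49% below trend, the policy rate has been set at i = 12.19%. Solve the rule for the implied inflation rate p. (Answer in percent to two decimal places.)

Output 1.49% below potential → x = -1.49.
Collecting p: i = r* + (1 + 0.5) p − 0.5 p* + 0.5 x
1.5 p = 12.19 − 2.18 + 0.5 × 1.60 − 0.5 × (-1.49) = 11.555
p = 11.555 / 1.5 = 7.70

7.70%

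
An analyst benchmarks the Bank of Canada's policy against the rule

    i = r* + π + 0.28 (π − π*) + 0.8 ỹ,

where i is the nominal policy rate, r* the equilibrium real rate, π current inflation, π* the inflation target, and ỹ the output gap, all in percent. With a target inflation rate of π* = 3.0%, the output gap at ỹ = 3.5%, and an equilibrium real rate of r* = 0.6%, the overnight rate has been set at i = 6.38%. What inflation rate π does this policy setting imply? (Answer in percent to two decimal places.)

2.98%

Collecting π: i = r* + (1 + 0.28) π − 0.28 π* + 0.8 ỹ
1.28 π = 6.38 − 0.6 + 0.28 × 3.0 − 0.8 × 3.5 = 3.82
π = 3.82 / 1.28 = 2.98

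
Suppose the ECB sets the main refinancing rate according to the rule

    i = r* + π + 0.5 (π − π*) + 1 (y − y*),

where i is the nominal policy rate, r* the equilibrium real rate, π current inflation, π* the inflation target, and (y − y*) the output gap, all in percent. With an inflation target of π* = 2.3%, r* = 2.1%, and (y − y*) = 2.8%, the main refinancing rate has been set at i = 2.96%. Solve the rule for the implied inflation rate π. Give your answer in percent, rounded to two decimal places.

Collecting π: i = r* + (1 + 0.5) π − 0.5 π* + 1 (y − y*)
1.5 π = 2.96 − 2.1 + 0.5 × 2.3 − 1 × 2.8 = -0.79
π = -0.79 / 1.5 = -0.53

-0.53%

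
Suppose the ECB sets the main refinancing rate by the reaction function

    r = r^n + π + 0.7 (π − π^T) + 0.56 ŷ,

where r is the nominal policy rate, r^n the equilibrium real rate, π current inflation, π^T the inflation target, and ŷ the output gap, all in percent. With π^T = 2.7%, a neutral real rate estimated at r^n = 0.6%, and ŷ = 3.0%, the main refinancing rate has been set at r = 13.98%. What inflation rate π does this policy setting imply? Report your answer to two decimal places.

Collecting π: r = r^n + (1 + 0.7) π − 0.7 π^T + 0.56 ŷ
1.7 π = 13.98 − 0.6 + 0.7 × 2.7 − 0.56 × 3.0 = 13.59
π = 13.59 / 1.7 = 7.99

7.99%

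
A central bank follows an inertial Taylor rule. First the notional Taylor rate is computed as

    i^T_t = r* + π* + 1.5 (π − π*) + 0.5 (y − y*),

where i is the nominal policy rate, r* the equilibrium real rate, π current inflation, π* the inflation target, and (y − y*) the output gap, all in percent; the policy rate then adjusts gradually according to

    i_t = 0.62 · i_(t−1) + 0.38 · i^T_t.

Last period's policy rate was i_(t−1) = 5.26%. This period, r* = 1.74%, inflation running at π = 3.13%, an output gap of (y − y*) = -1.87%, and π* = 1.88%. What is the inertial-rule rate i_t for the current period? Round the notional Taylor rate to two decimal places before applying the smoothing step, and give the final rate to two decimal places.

4.99%

i^T_t = 1.74 + 1.88 + 1.5 × (3.13 − 1.88) + 0.5 × (-1.87)
   = 1.74 + 1.88 + 1.875 − 0.935 = 4.56
i_t = 0.62 × 5.26 + 0.38 × 4.56 = 3.2612 + 1.7328 = 4.99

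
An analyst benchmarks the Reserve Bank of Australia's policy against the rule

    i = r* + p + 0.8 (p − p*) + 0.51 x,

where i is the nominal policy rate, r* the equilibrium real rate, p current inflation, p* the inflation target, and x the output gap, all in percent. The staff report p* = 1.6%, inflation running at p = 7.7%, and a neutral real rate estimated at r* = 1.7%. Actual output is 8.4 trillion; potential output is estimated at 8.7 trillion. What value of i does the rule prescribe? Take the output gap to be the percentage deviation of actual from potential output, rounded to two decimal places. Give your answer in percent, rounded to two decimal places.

Output gap = 100 × (8.4 − 8.7) / 8.7 = -3.45%.
i = 1.70 + 7.70 + 0.8 × (7.70 − 1.60) + 0.51 × (-3.45)
   = 1.70 + 7.7 + 4.88 − 1.7595 = 12.52

12.52%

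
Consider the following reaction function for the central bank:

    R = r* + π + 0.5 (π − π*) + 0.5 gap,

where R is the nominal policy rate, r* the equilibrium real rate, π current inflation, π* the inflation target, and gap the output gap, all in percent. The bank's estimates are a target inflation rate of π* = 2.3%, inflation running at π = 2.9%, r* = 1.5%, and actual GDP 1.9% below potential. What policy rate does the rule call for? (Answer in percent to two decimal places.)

Output 1.9% below potential → gap = -1.9.
R = 1.5 + 2.9 + 0.5 × (2.9 − 2.3) + 0.5 × (-1.9)
   = 1.5 + 2.9 + 0.3 − 0.95 = 3.75

3.75%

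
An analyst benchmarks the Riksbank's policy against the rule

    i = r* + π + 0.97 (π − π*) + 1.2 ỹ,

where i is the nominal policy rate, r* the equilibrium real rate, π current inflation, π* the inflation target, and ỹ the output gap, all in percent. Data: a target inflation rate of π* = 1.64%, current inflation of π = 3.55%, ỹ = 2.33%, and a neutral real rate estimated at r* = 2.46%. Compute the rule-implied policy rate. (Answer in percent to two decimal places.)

10.66%

i = 2.46 + 3.55 + 0.97 × (3.55 − 1.64) + 1.2 × 2.33
   = 2.46 + 3.55 + 1.8527 + 2.796 = 10.66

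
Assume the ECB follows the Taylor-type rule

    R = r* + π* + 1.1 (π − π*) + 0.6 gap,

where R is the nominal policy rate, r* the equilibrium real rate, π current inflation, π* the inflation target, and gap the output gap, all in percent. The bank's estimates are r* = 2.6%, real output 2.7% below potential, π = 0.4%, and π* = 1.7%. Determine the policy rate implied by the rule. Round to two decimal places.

1.25%

Output 2.7% below potential → gap = -2.7.
R = 2.6 + 1.7 + 1.1 × (0.4 − 1.7) + 0.6 × (-2.7)
   = 2.6 + 1.7 − 1.43 − 1.62 = 1.25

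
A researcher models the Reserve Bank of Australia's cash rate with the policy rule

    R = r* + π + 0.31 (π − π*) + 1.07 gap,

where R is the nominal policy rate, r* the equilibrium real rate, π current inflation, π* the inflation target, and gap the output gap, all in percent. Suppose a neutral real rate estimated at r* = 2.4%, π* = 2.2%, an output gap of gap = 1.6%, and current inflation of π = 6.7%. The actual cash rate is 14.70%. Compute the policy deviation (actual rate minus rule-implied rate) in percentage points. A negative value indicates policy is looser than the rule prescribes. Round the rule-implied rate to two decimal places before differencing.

R = 2.4 + 6.7 + 0.31 × (6.7 − 2.2) + 1.07 × 1.6
   = 2.4 + 6.7 + 1.395 + 1.712 = 12.21
Deviation = 14.70 − 12.21 = 2.49 pp.

2.49 pp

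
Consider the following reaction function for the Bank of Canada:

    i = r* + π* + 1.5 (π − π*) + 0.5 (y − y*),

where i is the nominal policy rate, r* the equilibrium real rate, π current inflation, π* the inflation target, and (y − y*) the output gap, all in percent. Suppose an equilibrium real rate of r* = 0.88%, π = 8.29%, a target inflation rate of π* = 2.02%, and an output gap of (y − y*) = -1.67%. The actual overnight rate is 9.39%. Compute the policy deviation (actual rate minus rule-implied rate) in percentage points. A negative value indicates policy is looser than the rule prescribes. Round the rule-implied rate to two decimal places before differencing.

i = 0.88 + 2.02 + 1.5 × (8.29 − 2.02) + 0.5 × (-1.67)
   = 0.88 + 2.02 + 9.405 − 0.835 = 11.47
Deviation = 9.39 − 11.47 = -2.08 pp.

-2.08 pp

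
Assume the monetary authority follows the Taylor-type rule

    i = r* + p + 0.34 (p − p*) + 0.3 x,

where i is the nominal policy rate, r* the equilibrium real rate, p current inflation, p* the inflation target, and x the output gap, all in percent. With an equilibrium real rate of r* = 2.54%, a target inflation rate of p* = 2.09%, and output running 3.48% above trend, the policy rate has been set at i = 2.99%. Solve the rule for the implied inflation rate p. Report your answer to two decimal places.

Output 3.48% above potential → x = 3.48.
Collecting p: i = r* + (1 + 0.34) p − 0.34 p* + 0.3 x
1.34 p = 2.99 − 2.54 + 0.34 × 2.09 − 0.3 × 3.48 = 0.1166
p = 0.1166 / 1.34 = 0.09

0.09%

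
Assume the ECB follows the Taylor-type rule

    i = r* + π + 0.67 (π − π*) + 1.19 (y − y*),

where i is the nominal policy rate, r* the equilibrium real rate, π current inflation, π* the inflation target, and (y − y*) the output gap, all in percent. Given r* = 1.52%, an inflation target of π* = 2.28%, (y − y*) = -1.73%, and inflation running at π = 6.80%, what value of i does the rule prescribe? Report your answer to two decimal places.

i = 1.52 + 6.80 + 0.67 × (6.80 − 2.28) + 1.19 × (-1.73)
   = 1.52 + 6.8 + 3.0284 − 2.0587 = 9.29

9.29%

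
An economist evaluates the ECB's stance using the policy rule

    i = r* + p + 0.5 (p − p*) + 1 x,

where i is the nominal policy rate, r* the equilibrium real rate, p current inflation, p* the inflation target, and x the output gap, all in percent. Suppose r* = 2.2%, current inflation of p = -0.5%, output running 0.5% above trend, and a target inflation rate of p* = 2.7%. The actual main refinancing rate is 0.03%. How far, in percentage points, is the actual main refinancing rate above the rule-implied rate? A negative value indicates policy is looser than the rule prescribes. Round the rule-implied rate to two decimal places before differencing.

-0.57 pp

Output 0.5% above potential → x = 0.5.
i = 2.2 + (-0.5) + 0.5 × (-0.5 − 2.7) + 1 × 0.5
   = 2.2 − 0.5 − 1.6 + 0.5 = 0.60
Deviation = 0.03 − 0.60 = -0.57 pp.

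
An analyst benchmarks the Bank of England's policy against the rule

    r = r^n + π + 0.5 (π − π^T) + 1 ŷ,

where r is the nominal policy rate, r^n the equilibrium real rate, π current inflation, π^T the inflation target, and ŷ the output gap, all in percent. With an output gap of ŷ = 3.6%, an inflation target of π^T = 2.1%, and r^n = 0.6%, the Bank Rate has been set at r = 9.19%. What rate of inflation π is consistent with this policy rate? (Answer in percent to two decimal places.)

4.03%

Collecting π: r = r^n + (1 + 0.5) π − 0.5 π^T + 1 ŷ
1.5 π = 9.19 − 0.6 + 0.5 × 2.1 − 1 × 3.6 = 6.04
π = 6.04 / 1.5 = 4.03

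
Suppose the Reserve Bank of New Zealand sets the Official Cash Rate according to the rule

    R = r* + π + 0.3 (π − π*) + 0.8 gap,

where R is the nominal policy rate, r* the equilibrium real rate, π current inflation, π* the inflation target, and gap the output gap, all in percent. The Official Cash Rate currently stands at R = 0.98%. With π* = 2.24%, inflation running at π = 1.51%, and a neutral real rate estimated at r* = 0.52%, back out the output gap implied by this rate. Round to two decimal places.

0.8 gap = 0.98 − 0.52 − 1.51 − 0.3 × (1.51 − 2.24) = -0.831
gap = -0.831 / 0.8 = -1.04

-1.04%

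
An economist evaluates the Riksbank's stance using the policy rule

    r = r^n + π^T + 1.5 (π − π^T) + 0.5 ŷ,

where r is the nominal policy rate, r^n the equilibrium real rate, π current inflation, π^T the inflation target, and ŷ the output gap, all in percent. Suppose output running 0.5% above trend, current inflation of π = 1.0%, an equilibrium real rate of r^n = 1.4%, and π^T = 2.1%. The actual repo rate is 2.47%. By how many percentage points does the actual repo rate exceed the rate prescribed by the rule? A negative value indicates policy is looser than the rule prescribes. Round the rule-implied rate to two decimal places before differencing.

0.37 pp

Output 0.5% above potential → ŷ = 0.5.
r = 1.4 + 2.1 + 1.5 × (1.0 − 2.1) + 0.5 × 0.5
   = 1.4 + 2.1 − 1.65 + 0.25 = 2.10
Deviation = 2.47 − 2.10 = 0.37 pp.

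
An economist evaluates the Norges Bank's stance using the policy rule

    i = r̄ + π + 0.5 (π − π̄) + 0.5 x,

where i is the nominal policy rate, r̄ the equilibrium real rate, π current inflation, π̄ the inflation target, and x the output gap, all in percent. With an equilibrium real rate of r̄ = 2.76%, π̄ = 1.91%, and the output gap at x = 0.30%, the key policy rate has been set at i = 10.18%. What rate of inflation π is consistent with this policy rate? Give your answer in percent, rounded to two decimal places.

5.48%

Collecting π: i = r̄ + (1 + 0.5) π − 0.5 π̄ + 0.5 x
1.5 π = 10.18 − 2.76 + 0.5 × 1.91 − 0.5 × 0.30 = 8.225
π = 8.225 / 1.5 = 5.48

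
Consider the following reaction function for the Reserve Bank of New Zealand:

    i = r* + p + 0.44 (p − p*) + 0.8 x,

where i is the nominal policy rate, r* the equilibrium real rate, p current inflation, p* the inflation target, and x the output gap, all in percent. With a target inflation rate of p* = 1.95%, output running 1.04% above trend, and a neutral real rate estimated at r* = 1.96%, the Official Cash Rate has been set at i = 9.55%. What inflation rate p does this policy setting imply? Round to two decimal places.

Output 1.04% above potential → x = 1.04.
Collecting p: i = r* + (1 + 0.44) p − 0.44 p* + 0.8 x
1.44 p = 9.55 − 1.96 + 0.44 × 1.95 − 0.8 × 1.04 = 7.616
p = 7.616 / 1.44 = 5.29

5.29%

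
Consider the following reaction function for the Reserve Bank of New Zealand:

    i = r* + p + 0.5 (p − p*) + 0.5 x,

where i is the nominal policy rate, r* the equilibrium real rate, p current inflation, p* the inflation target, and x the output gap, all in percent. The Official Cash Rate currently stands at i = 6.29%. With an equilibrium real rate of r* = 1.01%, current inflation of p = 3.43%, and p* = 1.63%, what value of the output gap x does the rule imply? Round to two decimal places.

1.90%

0.5 x = 6.29 − 1.01 − 3.43 − 0.5 × (3.43 − 1.63) = 0.95
x = 0.95 / 0.5 = 1.90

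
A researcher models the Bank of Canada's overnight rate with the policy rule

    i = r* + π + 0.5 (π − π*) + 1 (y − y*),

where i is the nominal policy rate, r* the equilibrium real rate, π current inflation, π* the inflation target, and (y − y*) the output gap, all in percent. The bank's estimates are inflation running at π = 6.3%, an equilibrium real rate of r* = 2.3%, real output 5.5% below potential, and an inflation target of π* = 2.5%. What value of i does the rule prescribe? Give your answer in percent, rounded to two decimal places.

5.00%

Output 5.5% below potential → (y − y*) = -5.5.
i = 2.3 + 6.3 + 0.5 × (6.3 − 2.5) + 1 × (-5.5)
   = 2.3 + 6.3 + 1.9 − 5.5 = 5.00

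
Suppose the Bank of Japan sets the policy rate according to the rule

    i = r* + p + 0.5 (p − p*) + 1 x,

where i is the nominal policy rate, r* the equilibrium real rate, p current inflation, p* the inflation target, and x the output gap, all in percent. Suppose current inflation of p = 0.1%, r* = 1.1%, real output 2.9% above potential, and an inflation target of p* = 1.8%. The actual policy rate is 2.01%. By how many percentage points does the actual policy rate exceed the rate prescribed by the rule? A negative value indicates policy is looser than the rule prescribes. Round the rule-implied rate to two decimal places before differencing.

-1.24 pp

Output 2.9% above potential → x = 2.9.
i = 1.1 + 0.1 + 0.5 × (0.1 − 1.8) + 1 × 2.9
   = 1.1 + 0.1 − 0.85 + 2.9 = 3.25
Deviation = 2.01 − 3.25 = -1.24 pp.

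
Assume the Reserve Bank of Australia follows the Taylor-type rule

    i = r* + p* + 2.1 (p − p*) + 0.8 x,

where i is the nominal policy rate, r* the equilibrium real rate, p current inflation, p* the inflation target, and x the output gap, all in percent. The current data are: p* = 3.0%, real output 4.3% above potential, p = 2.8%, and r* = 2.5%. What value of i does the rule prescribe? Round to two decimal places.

Output 4.3% above potential → x = 4.3.
i = 2.5 + 3.0 + 2.1 × (2.8 − 3.0) + 0.8 × 4.3
   = 2.5 + 3 − 0.42 + 3.44 = 8.52

8.52%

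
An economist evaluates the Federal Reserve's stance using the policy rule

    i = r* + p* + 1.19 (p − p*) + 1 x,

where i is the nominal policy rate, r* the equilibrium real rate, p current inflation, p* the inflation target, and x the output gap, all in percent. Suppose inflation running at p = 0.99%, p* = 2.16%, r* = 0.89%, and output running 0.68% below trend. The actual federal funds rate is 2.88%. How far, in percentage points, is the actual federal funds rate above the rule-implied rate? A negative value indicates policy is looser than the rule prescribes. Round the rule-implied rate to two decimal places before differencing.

Output 0.68% below potential → x = -0.68.
i = 0.89 + 2.16 + 1.19 × (0.99 − 2.16) + 1 × (-0.68)
   = 0.89 + 2.16 − 1.3923 − 0.68 = 0.98
Deviation = 2.88 − 0.98 = 1.90 pp.

1.90 pp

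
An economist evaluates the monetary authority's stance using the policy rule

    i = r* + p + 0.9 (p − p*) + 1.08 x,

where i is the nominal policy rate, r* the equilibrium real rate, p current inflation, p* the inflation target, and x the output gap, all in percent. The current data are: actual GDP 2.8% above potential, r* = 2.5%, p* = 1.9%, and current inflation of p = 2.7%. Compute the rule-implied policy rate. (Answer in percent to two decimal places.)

8.94%

Output 2.8% above potential → x = 2.8.
i = 2.5 + 2.7 + 0.9 × (2.7 − 1.9) + 1.08 × 2.8
   = 2.5 + 2.7 + 0.72 + 3.024 = 8.94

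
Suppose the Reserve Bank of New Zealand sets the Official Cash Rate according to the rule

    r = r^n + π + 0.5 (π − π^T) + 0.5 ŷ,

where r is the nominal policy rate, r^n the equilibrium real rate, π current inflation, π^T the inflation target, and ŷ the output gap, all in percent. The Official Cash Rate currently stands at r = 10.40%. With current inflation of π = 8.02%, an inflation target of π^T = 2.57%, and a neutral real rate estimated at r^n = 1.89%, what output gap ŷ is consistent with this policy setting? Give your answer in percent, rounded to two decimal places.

0.5 ŷ = 10.40 − 1.89 − 8.02 − 0.5 × (8.02 − 2.57) = -2.235
ŷ = -2.235 / 0.5 = -4.47

-4.47%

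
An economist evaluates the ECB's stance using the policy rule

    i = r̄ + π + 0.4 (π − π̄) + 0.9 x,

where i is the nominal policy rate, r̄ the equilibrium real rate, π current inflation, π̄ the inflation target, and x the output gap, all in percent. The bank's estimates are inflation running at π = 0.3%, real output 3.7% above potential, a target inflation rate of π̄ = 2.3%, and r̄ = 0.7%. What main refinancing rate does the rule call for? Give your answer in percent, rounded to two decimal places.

Output 3.7% above potential → x = 3.7.
i = 0.7 + 0.3 + 0.4 × (0.3 − 2.3) + 0.9 × 3.7
   = 0.7 + 0.3 − 0.8 + 3.33 = 3.53

3.53%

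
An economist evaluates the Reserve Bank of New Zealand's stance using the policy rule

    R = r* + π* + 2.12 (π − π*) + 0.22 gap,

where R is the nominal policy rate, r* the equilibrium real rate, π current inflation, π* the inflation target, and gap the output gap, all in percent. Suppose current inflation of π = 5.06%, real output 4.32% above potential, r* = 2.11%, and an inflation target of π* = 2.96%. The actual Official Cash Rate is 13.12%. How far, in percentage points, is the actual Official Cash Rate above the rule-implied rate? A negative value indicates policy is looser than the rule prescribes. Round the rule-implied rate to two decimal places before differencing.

2.65 pp

Output 4.32% above potential → gap = 4.32.
R = 2.11 + 2.96 + 2.12 × (5.06 − 2.96) + 0.22 × 4.32
   = 2.11 + 2.96 + 4.452 + 0.9504 = 10.47
Deviation = 13.12 − 10.47 = 2.65 pp.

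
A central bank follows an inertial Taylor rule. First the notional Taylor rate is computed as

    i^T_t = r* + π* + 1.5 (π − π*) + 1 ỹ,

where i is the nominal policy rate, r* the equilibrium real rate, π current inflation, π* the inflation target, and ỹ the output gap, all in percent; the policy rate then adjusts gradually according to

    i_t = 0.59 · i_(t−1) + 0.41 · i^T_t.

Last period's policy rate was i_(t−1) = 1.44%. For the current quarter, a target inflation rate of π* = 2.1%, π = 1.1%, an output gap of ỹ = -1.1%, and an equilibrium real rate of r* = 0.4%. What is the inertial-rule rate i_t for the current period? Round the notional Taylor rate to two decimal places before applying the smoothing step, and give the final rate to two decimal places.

0.81%

i^T_t = 0.4 + 2.1 + 1.5 × (1.1 − 2.1) + 1 × (-1.1)
   = 0.4 + 2.1 − 1.5 − 1.1 = -0.10
i_t = 0.59 × 1.44 + 0.41 × (-0.10) = 0.8496 − 0.041 = 0.81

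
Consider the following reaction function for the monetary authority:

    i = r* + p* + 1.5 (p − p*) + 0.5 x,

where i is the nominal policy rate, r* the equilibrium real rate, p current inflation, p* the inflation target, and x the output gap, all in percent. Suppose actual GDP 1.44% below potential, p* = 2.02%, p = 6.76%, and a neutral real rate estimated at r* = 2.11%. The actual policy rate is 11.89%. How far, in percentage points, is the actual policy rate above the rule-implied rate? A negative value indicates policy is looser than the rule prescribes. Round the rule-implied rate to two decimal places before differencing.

1.37 pp

Output 1.44% below potential → x = -1.44.
i = 2.11 + 2.02 + 1.5 × (6.76 − 2.02) + 0.5 × (-1.44)
   = 2.11 + 2.02 + 7.11 − 0.72 = 10.52
Deviation = 11.89 − 10.52 = 1.37 pp.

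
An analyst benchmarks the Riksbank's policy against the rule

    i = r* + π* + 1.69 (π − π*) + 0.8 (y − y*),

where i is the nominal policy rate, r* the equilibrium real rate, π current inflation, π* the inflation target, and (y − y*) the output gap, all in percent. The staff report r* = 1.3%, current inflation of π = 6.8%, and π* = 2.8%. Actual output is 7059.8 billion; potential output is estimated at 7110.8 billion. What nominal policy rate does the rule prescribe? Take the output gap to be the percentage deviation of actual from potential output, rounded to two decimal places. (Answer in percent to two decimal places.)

Output gap = 100 × (7059.8 − 7110.8) / 7110.8 = -0.72%.
i = 1.30 + 2.80 + 1.69 × (6.80 − 2.80) + 0.8 × (-0.72)
   = 1.30 + 2.8 + 6.76 − 0.576 = 10.28

10.28%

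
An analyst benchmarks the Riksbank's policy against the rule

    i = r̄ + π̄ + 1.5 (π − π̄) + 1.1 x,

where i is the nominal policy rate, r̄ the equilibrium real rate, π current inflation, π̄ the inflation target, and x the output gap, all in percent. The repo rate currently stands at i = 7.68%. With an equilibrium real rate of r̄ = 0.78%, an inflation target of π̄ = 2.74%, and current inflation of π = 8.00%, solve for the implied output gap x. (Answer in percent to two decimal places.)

1.1 x = 7.68 − 0.78 − 2.74 − 1.5 × (8.00 − 2.74) = -3.73
x = -3.73 / 1.1 = -3.39

-3.39%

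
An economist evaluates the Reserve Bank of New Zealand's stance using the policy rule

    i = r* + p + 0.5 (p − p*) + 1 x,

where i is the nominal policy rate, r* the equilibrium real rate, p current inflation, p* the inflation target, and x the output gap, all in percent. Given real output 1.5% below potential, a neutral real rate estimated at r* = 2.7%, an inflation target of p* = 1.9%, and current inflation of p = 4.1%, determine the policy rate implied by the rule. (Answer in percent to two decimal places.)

Output 1.5% below potential → x = -1.5.
i = 2.7 + 4.1 + 0.5 × (4.1 − 1.9) + 1 × (-1.5)
   = 2.7 + 4.1 + 1.1 − 1.5 = 6.40

6.40%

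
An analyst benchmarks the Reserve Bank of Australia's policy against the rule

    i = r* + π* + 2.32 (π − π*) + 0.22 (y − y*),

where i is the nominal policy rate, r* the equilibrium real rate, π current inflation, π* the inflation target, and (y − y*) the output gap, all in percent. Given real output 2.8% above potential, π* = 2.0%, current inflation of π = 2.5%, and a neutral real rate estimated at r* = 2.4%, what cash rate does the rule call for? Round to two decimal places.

Output 2.8% above potential → (y − y*) = 2.8.
i = 2.4 + 2.0 + 2.32 × (2.5 − 2.0) + 0.22 × 2.8
   = 2.4 + 2 + 1.16 + 0.616 = 6.18

6.18%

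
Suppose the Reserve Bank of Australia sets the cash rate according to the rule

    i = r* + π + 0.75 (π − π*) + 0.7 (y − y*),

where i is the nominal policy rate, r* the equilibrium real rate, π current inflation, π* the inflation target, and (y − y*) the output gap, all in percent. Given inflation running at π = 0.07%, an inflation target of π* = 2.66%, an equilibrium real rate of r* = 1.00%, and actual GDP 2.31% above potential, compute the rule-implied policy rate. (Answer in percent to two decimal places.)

0.74%

Output 2.31% above potential → (y − y*) = 2.31.
i = 1.00 + 0.07 + 0.75 × (0.07 − 2.66) + 0.7 × 2.31
   = 1.00 + 0.07 − 1.9425 + 1.617 = 0.74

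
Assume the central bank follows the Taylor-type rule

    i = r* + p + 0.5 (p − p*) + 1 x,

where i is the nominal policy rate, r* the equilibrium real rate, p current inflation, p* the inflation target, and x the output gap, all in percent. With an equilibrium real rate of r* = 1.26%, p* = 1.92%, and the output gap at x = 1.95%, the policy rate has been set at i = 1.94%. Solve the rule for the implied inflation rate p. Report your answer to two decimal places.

Collecting p: i = r* + (1 + 0.5) p − 0.5 p* + 1 x
1.5 p = 1.94 − 1.26 + 0.5 × 1.92 − 1 × 1.95 = -0.31
p = -0.31 / 1.5 = -0.21

-0.21%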